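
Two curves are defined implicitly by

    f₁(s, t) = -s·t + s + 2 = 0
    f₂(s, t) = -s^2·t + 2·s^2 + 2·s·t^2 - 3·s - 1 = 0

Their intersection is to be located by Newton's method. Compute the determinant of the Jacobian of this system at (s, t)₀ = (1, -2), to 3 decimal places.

J = [[-t + 1, -s], [-2·s·t + 4·s + 2·t^2 - 3, -s^2 + 4·s·t]].
At the point, J = [[3.000, -1.000], [13.000, -9.000]].
det J = -14.000.

-14.000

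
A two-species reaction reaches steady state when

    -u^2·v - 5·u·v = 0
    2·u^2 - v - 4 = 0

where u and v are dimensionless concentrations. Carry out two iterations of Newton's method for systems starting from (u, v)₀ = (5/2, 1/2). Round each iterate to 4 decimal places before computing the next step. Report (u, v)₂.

At (5/2, 1/2): F = (-9.3750, 8.0000).
Jacobian J = [[-2·u·v - 5·v, -u^2 - 5·u], [4·u, -1]].
At the point, J = [[-5.0000, -18.7500], [10.0000, -1.0000]] (det J = 192.5000).
Solving J·Δ = −F gives Δ = (-0.8279, -0.2792).
Then the next iterate is (u, v)₁ = (1.6721, 0.2208).
Round to (1.6721, 0.2208) and repeat: F = (-2.463337, 1.371037), J = [[-1.842399, -11.156418], [6.6884, -1.0000]].
Δ = (-0.2323, -0.1824), so (u, v)₂ = (1.4398, 0.0384).

(1.4398, 0.0384)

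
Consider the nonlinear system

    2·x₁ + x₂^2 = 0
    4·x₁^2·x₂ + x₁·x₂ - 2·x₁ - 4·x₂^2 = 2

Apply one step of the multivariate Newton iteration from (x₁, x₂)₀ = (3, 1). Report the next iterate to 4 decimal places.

(-7.1875, 7.6875)

At (3, 1): F = (7.0000, 27.0000).
Jacobian J = [[2, 2·x₂], [8·x₁·x₂ + x₂ - 2, 4·x₁^2 + x₁ - 8·x₂]].
At the point, J = [[2.0000, 2.0000], [23.0000, 31.0000]] (det J = 16.0000).
Solving J·Δ = −F gives Δ = (-10.1875, 6.6875).
Then the next iterate is (x₁, x₂)₁ = (-7.1875, 7.6875).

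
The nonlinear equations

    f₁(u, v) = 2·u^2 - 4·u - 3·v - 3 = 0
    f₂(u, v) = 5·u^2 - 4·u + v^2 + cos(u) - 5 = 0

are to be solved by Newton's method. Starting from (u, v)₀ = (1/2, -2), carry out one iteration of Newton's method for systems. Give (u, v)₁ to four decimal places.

At (1/2, -2): F = (1.5000, -0.872417).
Jacobian J = [[4·u - 4, -3], [10·u - sin(u) - 4, 2·v]].
At the point, J = [[-2.0000, -3.0000], [0.520574, -4.0000]] (det J = 9.561723).
Solving J·Δ = −F gives Δ = (0.9012, -0.1008).
Then the next iterate is (u, v)₁ = (1.4012, -2.1008).

(1.4012, -2.1008)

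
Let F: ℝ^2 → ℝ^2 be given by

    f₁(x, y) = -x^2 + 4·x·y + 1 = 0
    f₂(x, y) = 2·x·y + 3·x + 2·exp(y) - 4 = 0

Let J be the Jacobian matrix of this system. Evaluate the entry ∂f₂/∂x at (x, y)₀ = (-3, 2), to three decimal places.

∂f₂/∂x = 2·y + 3.
At (-3, 2) this is 7.000.

7.000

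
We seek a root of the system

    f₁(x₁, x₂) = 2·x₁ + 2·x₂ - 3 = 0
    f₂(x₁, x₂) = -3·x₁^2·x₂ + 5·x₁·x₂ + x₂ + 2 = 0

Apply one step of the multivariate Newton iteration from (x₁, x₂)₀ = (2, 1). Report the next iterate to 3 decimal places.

At (2, 1): F = (3.000, 1.000).
Jacobian J = [[2, 2], [-6·x₁·x₂ + 5·x₂, -3·x₁^2 + 5·x₁ + 1]].
At the point, J = [[2.000, 2.000], [-7.000, -1.000]] (det J = 12.000).
Solving J·Δ = −F gives Δ = (0.417, -1.917).
Then the next iterate is (x₁, x₂)₁ = (2.417, -0.917).

(2.417, -0.917)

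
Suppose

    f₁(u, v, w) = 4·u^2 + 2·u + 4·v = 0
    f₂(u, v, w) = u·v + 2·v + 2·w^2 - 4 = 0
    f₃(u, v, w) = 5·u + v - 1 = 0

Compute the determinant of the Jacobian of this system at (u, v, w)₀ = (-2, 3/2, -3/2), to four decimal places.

-204.0000

J = [[8·u + 2, 4, 0], [v, u + 2, 4·w], [5, 1, 0]].
At the point, J = [[-14.0000, 4.0000, 0.0000], [1.5000, 0.0000, -6.0000], [5.0000, 1.0000, 0.0000]].
det J = -204.0000.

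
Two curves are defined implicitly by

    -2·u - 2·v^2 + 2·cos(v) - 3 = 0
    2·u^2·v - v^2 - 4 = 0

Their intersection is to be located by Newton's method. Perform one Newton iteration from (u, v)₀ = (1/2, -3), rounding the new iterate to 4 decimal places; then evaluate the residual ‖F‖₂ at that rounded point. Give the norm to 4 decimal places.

At (1/2, -3): F = (-23.979985, -14.5000).
Jacobian J = [[-2, -4·v - 2·sin(v)], [4·u·v, 2·u^2 - 2·v]].
At the point, J = [[-2.0000, 12.282240], [-6.0000, 6.5000]] (det J = 60.693440).
Solving J·Δ = −F gives Δ = (-0.3661, 1.8928).
Then the next iterate is (u, v)₁ = (0.1339, -1.1072).
Re-evaluating at (0.1339, -1.1072): F = (-4.825248, -5.265594), so ‖F‖₂ = 7.1421.

7.1421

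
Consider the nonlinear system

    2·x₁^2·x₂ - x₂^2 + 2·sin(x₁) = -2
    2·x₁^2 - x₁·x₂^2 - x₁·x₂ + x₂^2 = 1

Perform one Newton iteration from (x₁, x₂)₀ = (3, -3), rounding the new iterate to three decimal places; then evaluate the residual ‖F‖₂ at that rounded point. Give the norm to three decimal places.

17.273

At (3, -3): F = (-60.71776, 8.000).
Jacobian J = [[4·x₁·x₂ + 2·cos(x₁), 2·x₁^2 - 2·x₂], [4·x₁ - x₂^2 - x₂, -2·x₁·x₂ - x₁ + 2·x₂]].
At the point, J = [[-37.97998, 24.000], [6.000, 9.000]] (det J = -485.81986).
Solving J·Δ = −F gives Δ = (-1.520, 0.124).
Then the next iterate is (x₁, x₂)₁ = (1.480, -2.876).
Re-evaluating at (1.480, -2.876): F = (-16.87880, 3.66702), so ‖F‖₂ = 17.273.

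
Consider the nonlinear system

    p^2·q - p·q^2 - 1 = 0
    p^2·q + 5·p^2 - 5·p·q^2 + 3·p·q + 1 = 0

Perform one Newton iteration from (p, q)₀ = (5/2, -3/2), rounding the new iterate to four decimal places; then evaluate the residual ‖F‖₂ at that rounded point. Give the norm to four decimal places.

7.2453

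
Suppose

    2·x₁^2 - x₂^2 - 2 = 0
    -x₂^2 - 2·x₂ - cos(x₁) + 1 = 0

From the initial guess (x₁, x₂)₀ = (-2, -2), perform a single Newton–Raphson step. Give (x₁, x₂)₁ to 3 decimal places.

At (-2, -2): F = (2.000, 1.41615).
Jacobian J = [[4·x₁, -2·x₂], [sin(x₁), -2·x₂ - 2]].
At the point, J = [[-8.000, 4.000], [-0.90930, 2.000]] (det J = -12.36281).
Solving J·Δ = −F gives Δ = (-0.135, -0.769).
Then the next iterate is (x₁, x₂)₁ = (-2.135, -2.769).

(-2.135, -2.769)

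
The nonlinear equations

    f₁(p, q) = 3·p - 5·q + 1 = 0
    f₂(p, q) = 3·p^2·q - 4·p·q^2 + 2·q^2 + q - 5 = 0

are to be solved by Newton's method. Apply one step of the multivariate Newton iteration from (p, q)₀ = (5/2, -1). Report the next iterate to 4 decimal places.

(-23.5306, -13.9184)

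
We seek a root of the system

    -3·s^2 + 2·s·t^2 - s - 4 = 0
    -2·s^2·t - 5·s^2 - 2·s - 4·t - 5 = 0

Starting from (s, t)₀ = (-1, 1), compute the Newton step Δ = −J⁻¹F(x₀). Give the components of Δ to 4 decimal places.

At (-1, 1): F = (-8.0000, -14.0000).
Jacobian J = [[-6·s + 2·t^2 - 1, 4·s·t], [-4·s·t - 10·s - 2, -2·s^2 - 4]].
At the point, J = [[7.0000, -4.0000], [12.0000, -6.0000]] (det J = 6.0000).
Solving J·Δ = −F gives Δ = (1.3333, 0.3333).

(1.3333, 0.3333)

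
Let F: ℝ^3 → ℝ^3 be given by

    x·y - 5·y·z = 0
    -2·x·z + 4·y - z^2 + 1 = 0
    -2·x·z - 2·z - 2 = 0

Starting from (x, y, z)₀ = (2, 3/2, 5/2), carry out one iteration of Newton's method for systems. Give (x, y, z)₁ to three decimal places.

At (2, 3/2, 5/2): F = (-15.750, -9.250, -17.000).
Jacobian J = [[y, x - 5·z, -5·y], [-2·z, 4, -2·x - 2·z], [-2·z, 0, -2·x - 2]].
At the point, J = [[1.500, -10.500, -7.500], [-5.000, 4.000, -9.000], [-5.000, 0.000, -6.000]] (det J = -343.500).
Solving J·Δ = −F gives Δ = (-3.365, -1.960, -0.029).
Then the next iterate is (x, y, z)₁ = (-1.365, -0.460, 2.471).

(-1.365, -0.460, 2.471)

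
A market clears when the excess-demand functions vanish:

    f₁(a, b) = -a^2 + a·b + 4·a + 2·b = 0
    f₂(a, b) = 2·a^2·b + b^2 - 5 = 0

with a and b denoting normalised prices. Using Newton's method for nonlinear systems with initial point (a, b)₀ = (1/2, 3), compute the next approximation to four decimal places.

At (1/2, 3): F = (9.2500, 5.5000).
Jacobian J = [[-2·a + b + 4, a + 2], [4·a·b, 2·a^2 + 2·b]].
At the point, J = [[6.0000, 2.5000], [6.0000, 6.5000]] (det J = 24.0000).
Solving J·Δ = −F gives Δ = (-1.9323, 0.9375).
Then the next iterate is (a, b)₁ = (-1.4323, 3.9375).

(-1.4323, 3.9375)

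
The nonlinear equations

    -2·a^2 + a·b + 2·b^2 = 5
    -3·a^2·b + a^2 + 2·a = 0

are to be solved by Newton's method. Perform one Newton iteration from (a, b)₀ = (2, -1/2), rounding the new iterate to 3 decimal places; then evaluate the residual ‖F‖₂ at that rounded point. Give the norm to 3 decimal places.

At (2, -1/2): F = (-13.500, 14.000).
Jacobian J = [[-4·a + b, a + 4·b], [-6·a·b + 2·a + 2, -3·a^2]].
At the point, J = [[-8.500, 0.000], [12.000, -12.000]] (det J = 102.000).
Solving J·Δ = −F gives Δ = (-1.588, -0.422).
Then the next iterate is (a, b)₁ = (0.412, -0.922).
Re-evaluating at (0.412, -0.922): F = (-4.01918, 1.46326), so ‖F‖₂ = 4.277.

4.277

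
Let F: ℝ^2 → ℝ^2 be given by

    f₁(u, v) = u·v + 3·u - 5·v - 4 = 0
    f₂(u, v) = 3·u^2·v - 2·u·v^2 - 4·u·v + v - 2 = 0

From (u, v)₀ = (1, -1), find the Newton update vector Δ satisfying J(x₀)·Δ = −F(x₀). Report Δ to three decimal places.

(-0.500, 0.500)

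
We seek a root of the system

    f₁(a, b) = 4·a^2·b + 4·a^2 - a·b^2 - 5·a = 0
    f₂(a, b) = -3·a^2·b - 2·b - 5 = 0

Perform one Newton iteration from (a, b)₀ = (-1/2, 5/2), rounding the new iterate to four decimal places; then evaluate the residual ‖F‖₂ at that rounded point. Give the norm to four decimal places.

At (-1/2, 5/2): F = (9.1250, -11.8750).
Jacobian J = [[8·a·b + 8·a - b^2 - 5, 4·a^2 - 2·a·b], [-6·a·b, -3·a^2 - 2]].
At the point, J = [[-25.2500, 3.5000], [7.5000, -2.7500]] (det J = 43.1875).
Solving J·Δ = −F gives Δ = (-0.3813, -5.3582).
Then the next iterate is (a, b)₁ = (-0.8813, -2.8582).
Re-evaluating at (-0.8813, -2.8582): F = (5.833131, 7.376203), so ‖F‖₂ = 9.4039.

9.4039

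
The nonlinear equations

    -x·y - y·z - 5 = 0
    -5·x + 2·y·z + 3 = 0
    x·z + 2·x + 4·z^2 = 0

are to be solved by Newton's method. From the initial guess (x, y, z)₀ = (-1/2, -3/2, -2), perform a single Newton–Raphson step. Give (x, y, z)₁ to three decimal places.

(-1.685, 2.129, -1.030)

At (-1/2, -3/2, -2): F = (-8.750, 11.500, 16.000).
Jacobian J = [[-y, -x - z, -y], [-5, 2·z, 2·y], [z + 2, 0, x + 8·z]].
At the point, J = [[1.500, 2.500, 1.500], [-5.000, -4.000, -3.000], [0.000, 0.000, -16.500]] (det J = -107.250).
Solving J·Δ = −F gives Δ = (-1.185, 3.629, 0.970).
Then the next iterate is (x, y, z)₁ = (-1.685, 2.129, -1.030).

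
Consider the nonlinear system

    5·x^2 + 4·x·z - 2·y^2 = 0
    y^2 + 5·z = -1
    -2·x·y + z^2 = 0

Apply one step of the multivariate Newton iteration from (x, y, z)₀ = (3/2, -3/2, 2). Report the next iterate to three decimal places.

At (3/2, -3/2, 2): F = (18.750, 13.250, 8.500).
Jacobian J = [[10·x + 4·z, -4·y, 4·x], [0, 2·y, 5], [-2·y, -2·x, 2·z]].
At the point, J = [[23.000, 6.000, 6.000], [0.000, -3.000, 5.000], [3.000, -3.000, 4.000]] (det J = 213.000).
Solving J·Δ = −F gives Δ = (0.433, -1.335, -3.451).
Then the next iterate is (x, y, z)₁ = (1.933, -2.835, -1.451).

(1.933, -2.835, -1.451)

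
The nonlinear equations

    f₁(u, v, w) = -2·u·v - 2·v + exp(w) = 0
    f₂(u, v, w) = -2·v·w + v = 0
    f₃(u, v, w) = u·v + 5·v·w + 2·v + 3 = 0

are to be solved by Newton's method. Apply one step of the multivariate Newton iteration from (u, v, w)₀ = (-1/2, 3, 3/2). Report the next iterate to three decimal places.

At (-1/2, 3, 3/2): F = (1.48169, -6.000, 30.000).
Jacobian J = [[-2·v, -2·u - 2, exp(w)], [0, -2·w + 1, -2·v], [v, u + 5·w + 2, 5·v]].
At the point, J = [[-6.000, -1.000, 4.48169], [0.000, -2.000, -6.000], [3.000, 9.000, 15.000]] (det J = -99.10987).
Solving J·Δ = −F gives Δ = (1.538, -4.904, 0.635).
Then the next iterate is (u, v, w)₁ = (1.038, -1.904, 2.135).

(1.038, -1.904, 2.135)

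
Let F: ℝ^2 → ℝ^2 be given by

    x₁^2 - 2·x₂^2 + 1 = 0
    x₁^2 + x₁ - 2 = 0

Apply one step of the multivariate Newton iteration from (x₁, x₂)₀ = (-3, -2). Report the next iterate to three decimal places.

(-2.200, -1.650)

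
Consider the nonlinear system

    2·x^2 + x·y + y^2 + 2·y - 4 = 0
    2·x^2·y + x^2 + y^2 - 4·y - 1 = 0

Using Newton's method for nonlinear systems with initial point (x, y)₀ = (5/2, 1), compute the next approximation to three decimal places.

At (5/2, 1): F = (14.000, 14.750).
Jacobian J = [[4·x + y, x + 2·y + 2], [4·x·y + 2·x, 2·x^2 + 2·y - 4]].
At the point, J = [[11.000, 6.500], [15.000, 10.500]] (det J = 18.000).
Solving J·Δ = −F gives Δ = (-2.840, 2.653).
Then the next iterate is (x, y)₁ = (-0.340, 3.653).

(-0.340, 3.653)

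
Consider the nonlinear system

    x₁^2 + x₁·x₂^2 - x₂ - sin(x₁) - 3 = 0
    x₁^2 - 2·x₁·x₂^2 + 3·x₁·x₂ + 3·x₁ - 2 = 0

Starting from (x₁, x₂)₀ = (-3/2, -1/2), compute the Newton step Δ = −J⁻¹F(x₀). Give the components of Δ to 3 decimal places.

(0.098, -0.193)

At (-3/2, -1/2): F = (0.37249, -1.250).
Jacobian J = [[2·x₁ + x₂^2 - cos(x₁), 2·x₁·x₂ - 1], [2·x₁ - 2·x₂^2 + 3·x₂ + 3, -4·x₁·x₂ + 3·x₁]].
At the point, J = [[-2.82074, 0.500], [-2.000, -7.500]] (det J = 22.15553).
Solving J·Δ = −F gives Δ = (0.098, -0.193).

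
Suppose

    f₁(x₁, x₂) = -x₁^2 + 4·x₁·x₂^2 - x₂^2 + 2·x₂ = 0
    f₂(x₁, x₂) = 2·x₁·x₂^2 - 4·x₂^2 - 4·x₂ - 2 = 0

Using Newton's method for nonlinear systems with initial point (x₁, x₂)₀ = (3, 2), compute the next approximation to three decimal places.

(3.756, 0.988)

At (3, 2): F = (39.000, -2.000).
Jacobian J = [[-2·x₁ + 4·x₂^2, 8·x₁·x₂ - 2·x₂ + 2], [2·x₂^2, 4·x₁·x₂ - 8·x₂ - 4]].
At the point, J = [[10.000, 46.000], [8.000, 4.000]] (det J = -328.000).
Solving J·Δ = −F gives Δ = (0.756, -1.012).
Then the next iterate is (x₁, x₂)₁ = (3.756, 0.988).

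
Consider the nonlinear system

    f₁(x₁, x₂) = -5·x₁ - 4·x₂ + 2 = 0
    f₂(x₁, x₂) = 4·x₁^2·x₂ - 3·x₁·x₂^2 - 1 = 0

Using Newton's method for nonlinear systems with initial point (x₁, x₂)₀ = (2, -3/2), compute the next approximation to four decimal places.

(1.2423, -1.0529)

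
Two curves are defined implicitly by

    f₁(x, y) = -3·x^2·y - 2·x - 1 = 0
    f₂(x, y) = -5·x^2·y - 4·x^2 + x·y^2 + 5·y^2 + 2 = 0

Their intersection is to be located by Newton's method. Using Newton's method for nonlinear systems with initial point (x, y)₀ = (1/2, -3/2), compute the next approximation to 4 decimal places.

At (1/2, -3/2): F = (-0.8750, 15.2500).
Jacobian J = [[-6·x·y - 2, -3·x^2], [-10·x·y - 8·x + y^2, -5·x^2 + 2·x·y + 10·y]].
At the point, J = [[2.5000, -0.7500], [5.7500, -17.7500]] (det J = -40.0625).
Solving J·Δ = −F gives Δ = (0.6732, 1.0772).
Then the next iterate is (x, y)₁ = (1.1732, -0.4228).

(1.1732, -0.4228)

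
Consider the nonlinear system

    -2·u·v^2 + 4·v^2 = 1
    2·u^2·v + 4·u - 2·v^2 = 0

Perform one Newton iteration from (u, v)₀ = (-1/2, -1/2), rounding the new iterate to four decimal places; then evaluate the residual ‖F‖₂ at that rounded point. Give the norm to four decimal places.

0.3031

At (-1/2, -1/2): F = (0.2500, -2.7500).
Jacobian J = [[-2·v^2, -4·u·v + 8·v], [4·u·v + 4, 2·u^2 - 4·v]].
At the point, J = [[-0.5000, -5.0000], [5.0000, 2.5000]] (det J = 23.7500).
Solving J·Δ = −F gives Δ = (0.5526, -0.0053).
Then the next iterate is (u, v)₁ = (0.0526, -0.5053).
Re-evaluating at (0.0526, -0.5053): F = (-0.005548, -0.303052), so ‖F‖₂ = 0.3031.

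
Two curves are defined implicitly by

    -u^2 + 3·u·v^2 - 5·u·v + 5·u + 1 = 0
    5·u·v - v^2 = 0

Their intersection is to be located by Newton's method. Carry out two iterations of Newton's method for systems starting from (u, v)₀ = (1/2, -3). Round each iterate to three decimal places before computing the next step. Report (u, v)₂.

(0.059, -0.798)

At (1/2, -3): F = (24.250, -16.500).
Jacobian J = [[-2·u + 3·v^2 - 5·v + 5, 6·u·v - 5·u], [5·v, 5·u - 2·v]].
At the point, J = [[46.000, -11.500], [-15.000, 8.500]] (det J = 218.500).
Solving J·Δ = −F gives Δ = (-0.075, 1.809).
Then the next iterate is (u, v)₁ = (0.425, -1.191).
Round to (0.425, -1.191) and repeat: F = (7.28381, -3.94936), J = [[14.36044, -5.16205], [-5.955, 4.507]].
Δ = (-0.366, 0.393), so (u, v)₂ = (0.059, -0.798).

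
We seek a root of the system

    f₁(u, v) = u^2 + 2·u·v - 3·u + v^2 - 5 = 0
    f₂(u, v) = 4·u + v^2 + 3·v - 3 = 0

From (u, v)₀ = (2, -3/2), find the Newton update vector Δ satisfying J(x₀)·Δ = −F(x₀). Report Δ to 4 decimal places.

(-0.6875, 9.3750)

At (2, -3/2): F = (-10.7500, 2.7500).
Jacobian J = [[2·u + 2·v - 3, 2·u + 2·v], [4, 2·v + 3]].
At the point, J = [[-2.0000, 1.0000], [4.0000, 0.0000]] (det J = -4.0000).
Solving J·Δ = −F gives Δ = (-0.6875, 9.3750).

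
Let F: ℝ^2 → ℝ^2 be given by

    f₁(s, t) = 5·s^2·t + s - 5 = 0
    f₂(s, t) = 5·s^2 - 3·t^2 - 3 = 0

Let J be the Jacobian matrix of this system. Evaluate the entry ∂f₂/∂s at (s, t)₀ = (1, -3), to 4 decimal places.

10.0000

∂f₂/∂s = 10·s.
At (1, -3) this is 10.0000.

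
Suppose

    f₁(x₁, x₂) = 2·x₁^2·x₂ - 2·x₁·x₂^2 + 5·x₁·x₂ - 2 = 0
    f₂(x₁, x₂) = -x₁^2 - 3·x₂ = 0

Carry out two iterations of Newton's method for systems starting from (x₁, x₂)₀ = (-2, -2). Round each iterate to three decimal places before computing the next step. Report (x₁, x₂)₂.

At (-2, -2): F = (18.000, 2.000).
Jacobian J = [[4·x₁·x₂ - 2·x₂^2 + 5·x₂, 2·x₁^2 - 4·x₁·x₂ + 5·x₁], [-2·x₁, -3]].
At the point, J = [[-2.000, -18.000], [4.000, -3.000]] (det J = 78.000).
Solving J·Δ = −F gives Δ = (0.231, 0.974).
Then the next iterate is (x₁, x₂)₁ = (-1.769, -1.026).
Round to (-1.769, -1.026) and repeat: F = (4.37789, -0.05136), J = [[0.02462, -9.84625], [3.538, -3.000]].
Δ = (0.392, 0.446), so (x₁, x₂)₂ = (-1.377, -0.580).

(-1.377, -0.580)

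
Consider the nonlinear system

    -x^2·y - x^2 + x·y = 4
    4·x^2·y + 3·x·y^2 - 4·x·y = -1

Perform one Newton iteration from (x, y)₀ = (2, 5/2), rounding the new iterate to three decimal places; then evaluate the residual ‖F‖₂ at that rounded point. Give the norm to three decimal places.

At (2, 5/2): F = (-13.000, 58.500).
Jacobian J = [[-2·x·y - 2·x + y, -x^2 + x], [8·x·y + 3·y^2 - 4·y, 4·x^2 + 6·x·y - 4·x]].
At the point, J = [[-11.500, -2.000], [48.750, 38.000]] (det J = -339.500).
Solving J·Δ = −F gives Δ = (-1.110, -0.115).
Then the next iterate is (x, y)₁ = (0.890, 2.385).
Re-evaluating at (0.890, 2.385): F = (-4.55861, 15.25359), so ‖F‖₂ = 15.920.

15.920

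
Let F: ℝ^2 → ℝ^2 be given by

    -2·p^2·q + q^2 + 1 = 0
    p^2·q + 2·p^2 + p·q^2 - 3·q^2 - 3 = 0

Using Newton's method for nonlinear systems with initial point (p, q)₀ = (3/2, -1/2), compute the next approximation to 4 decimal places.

At (3/2, -1/2): F = (3.5000, 0.0000).
Jacobian J = [[-4·p·q, -2·p^2 + 2·q], [2·p·q + 4·p + q^2, p^2 + 2·p·q - 6·q]].
At the point, J = [[3.0000, -5.5000], [4.7500, 3.7500]] (det J = 37.3750).
Solving J·Δ = −F gives Δ = (-0.3512, 0.4448).
Then the next iterate is (p, q)₁ = (1.1488, -0.0552).

(1.1488, -0.0552)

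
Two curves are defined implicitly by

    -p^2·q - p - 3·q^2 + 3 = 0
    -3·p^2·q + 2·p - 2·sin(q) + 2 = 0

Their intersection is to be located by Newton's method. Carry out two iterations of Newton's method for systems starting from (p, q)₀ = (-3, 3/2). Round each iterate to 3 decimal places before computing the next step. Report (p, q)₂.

(-0.745, 1.196)

At (-3, 3/2): F = (-14.250, -46.49499).
Jacobian J = [[-2·p·q - 1, -p^2 - 6·q], [-6·p·q + 2, -3·p^2 - 2·cos(q)]].
At the point, J = [[8.000, -18.000], [29.000, -27.14147]] (det J = 304.86820).
Solving J·Δ = −F gives Δ = (1.477, -0.135).
Then the next iterate is (p, q)₁ = (-1.523, 1.365).
Round to (-1.523, 1.365) and repeat: F = (-4.23283, -12.50227), J = [[3.15779, -10.50953], [14.47337, -7.36728]].
Δ = (0.778, -0.169), so (p, q)₂ = (-0.745, 1.196).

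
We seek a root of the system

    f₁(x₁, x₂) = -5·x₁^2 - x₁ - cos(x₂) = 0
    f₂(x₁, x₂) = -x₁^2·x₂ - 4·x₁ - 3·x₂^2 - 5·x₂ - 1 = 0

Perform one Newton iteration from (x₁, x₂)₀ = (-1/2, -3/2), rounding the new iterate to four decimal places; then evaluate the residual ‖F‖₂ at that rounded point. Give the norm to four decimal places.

At (-1/2, -3/2): F = (-0.820737, 2.1250).
Jacobian J = [[-10·x₁ - 1, sin(x₂)], [-2·x₁·x₂ - 4, -x₁^2 - 6·x₂ - 5]].
At the point, J = [[4.0000, -0.997495], [-5.5000, 3.7500]] (det J = 9.513778).
Solving J·Δ = −F gives Δ = (0.1007, -0.4190).
Then the next iterate is (x₁, x₂)₁ = (-0.3993, -1.9190).
Re-evaluating at (-0.3993, -1.9190): F = (-0.056693, -0.549517), so ‖F‖₂ = 0.5524.

0.5524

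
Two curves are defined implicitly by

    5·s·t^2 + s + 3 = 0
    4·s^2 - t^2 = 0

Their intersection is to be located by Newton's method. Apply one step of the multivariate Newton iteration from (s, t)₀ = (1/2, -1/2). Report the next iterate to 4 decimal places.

(0.0102, 0.7092)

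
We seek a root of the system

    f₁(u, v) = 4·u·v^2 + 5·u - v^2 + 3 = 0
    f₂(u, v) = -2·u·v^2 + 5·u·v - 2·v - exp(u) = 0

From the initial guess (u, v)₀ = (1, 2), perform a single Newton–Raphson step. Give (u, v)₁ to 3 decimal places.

(0.550, 1.121)

At (1, 2): F = (20.000, -4.71828).
Jacobian J = [[4·v^2 + 5, 8·u·v - 2·v], [-2·v^2 + 5·v - exp(u), -4·u·v + 5·u - 2]].
At the point, J = [[21.000, 12.000], [-0.71828, -5.000]] (det J = -96.38062).
Solving J·Δ = −F gives Δ = (-0.450, -0.879).
Then the next iterate is (u, v)₁ = (0.550, 1.121).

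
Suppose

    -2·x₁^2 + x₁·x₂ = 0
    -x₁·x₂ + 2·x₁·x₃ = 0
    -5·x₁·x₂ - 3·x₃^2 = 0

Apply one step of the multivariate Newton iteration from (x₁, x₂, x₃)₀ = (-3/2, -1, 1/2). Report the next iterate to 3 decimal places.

(-0.750, -0.500, 0.250)

At (-3/2, -1, 1/2): F = (-3.000, -3.000, -8.250).
Jacobian J = [[-4·x₁ + x₂, x₁, 0], [-x₂ + 2·x₃, -x₁, 2·x₁], [-5·x₂, -5·x₁, -6·x₃]].
At the point, J = [[5.000, -1.500, 0.000], [2.000, 1.500, -3.000], [5.000, 7.500, -3.000]] (det J = 103.500).
Solving J·Δ = −F gives Δ = (0.750, 0.500, -0.250).
Then the next iterate is (x₁, x₂, x₃)₁ = (-0.750, -0.500, 0.250).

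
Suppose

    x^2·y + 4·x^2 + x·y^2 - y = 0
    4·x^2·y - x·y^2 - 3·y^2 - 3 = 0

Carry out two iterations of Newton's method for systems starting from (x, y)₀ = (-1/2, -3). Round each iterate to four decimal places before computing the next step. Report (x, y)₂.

(-0.0396, -0.6697)

At (-1/2, -3): F = (-1.2500, -28.5000).
Jacobian J = [[2·x·y + 8·x + y^2, x^2 + 2·x·y - 1], [8·x·y - y^2, 4·x^2 - 2·x·y - 6·y]].
At the point, J = [[8.0000, 2.2500], [3.0000, 16.0000]] (det J = 121.2500).
Solving J·Δ = −F gives Δ = (-0.3639, 1.8495).
Then the next iterate is (x, y)₁ = (-0.8639, -1.1505).
Round to (-0.8639, -1.1505) and repeat: F = (2.133647, -9.262029), J = [[-3.599716, 1.734157], [6.627685, 7.900459]].
Δ = (0.8243, 0.4808), so (x, y)₂ = (-0.0396, -0.6697).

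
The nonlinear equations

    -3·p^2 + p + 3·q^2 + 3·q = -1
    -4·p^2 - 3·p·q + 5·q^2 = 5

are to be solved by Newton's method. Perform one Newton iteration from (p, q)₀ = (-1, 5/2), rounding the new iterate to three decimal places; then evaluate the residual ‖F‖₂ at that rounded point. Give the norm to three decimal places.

2.995

At (-1, 5/2): F = (23.250, 29.750).
Jacobian J = [[-6·p + 1, 6·q + 3], [-8·p - 3·q, -3·p + 10·q]].
At the point, J = [[7.000, 18.000], [0.500, 28.000]] (det J = 187.000).
Solving J·Δ = −F gives Δ = (-0.618, -1.051).
Then the next iterate is (p, q)₁ = (-1.618, 1.449).
Re-evaluating at (-1.618, 1.449): F = (2.17403, 2.05976), so ‖F‖₂ = 2.995.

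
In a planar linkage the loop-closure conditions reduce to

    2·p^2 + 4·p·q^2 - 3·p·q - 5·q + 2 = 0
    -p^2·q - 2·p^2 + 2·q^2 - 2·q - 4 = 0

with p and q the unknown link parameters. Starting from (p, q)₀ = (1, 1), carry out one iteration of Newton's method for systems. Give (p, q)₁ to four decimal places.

(1.0000, 8.0000)

At (1, 1): F = (0.0000, -7.0000).
Jacobian J = [[4·p + 4·q^2 - 3·q, 8·p·q - 3·p - 5], [-2·p·q - 4·p, -p^2 + 4·q - 2]].
At the point, J = [[5.0000, 0.0000], [-6.0000, 1.0000]] (det J = 5.0000).
Solving J·Δ = −F gives Δ = (0.0000, 7.0000).
Then the next iterate is (p, q)₁ = (1.0000, 8.0000).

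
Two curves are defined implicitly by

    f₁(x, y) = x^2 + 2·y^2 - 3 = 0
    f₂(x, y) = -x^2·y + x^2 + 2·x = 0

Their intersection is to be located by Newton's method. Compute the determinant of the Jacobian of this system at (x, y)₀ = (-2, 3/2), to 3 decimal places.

-8.000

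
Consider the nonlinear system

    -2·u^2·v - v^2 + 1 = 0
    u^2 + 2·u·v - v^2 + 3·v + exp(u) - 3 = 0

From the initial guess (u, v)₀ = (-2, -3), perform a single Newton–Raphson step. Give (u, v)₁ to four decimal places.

(-1.4971, -1.0349)

At (-2, -3): F = (16.0000, -4.864665).
Jacobian J = [[-4·u·v, -2·u^2 - 2·v], [2·u + 2·v + exp(u), 2·u - 2·v + 3]].
At the point, J = [[-24.0000, -2.0000], [-9.864665, 5.0000]] (det J = -139.729329).
Solving J·Δ = −F gives Δ = (0.5029, 1.9651).
Then the next iterate is (u, v)₁ = (-1.4971, -1.0349).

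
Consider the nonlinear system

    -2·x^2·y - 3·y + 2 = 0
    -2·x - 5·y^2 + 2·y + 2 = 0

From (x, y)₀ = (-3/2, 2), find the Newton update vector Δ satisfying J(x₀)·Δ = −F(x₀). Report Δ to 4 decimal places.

(0.6558, -0.6840)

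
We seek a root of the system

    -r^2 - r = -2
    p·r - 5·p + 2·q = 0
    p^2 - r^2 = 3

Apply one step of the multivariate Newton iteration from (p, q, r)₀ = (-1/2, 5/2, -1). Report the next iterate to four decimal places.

At (-1/2, 5/2, -1): F = (2.0000, 8.0000, -3.7500).
Jacobian J = [[0, 0, -2·r - 1], [r - 5, 2, p], [2·p, 0, -2·r]].
At the point, J = [[0.0000, 0.0000, 1.0000], [-6.0000, 2.0000, -0.5000], [-1.0000, 0.0000, 2.0000]] (det J = 2.0000).
Solving J·Δ = −F gives Δ = (-7.7500, -27.7500, -2.0000).
Then the next iterate is (p, q, r)₁ = (-8.2500, -25.2500, -3.0000).

(-8.2500, -25.2500, -3.0000)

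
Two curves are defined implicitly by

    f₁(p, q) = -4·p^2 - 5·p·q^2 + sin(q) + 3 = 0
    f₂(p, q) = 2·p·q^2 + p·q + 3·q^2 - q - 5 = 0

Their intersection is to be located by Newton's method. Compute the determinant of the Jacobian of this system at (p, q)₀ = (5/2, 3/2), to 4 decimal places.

J = [[-8·p - 5·q^2, -10·p·q + cos(q)], [2·q^2 + q, 4·p·q + p + 6·q - 1]].
At the point, J = [[-31.2500, -37.429263], [6.0000, 25.5000]].
det J = -572.2994.

-572.2994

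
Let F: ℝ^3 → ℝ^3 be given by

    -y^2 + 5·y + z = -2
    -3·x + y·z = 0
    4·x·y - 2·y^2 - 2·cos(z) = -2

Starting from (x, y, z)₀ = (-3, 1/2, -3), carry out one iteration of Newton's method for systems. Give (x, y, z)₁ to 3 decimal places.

(-0.957, 0.649, -4.846)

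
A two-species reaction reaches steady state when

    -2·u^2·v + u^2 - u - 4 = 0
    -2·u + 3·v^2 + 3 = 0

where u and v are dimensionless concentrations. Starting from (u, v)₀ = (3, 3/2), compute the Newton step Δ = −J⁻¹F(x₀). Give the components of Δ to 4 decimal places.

At (3, 3/2): F = (-25.0000, 3.7500).
Jacobian J = [[-4·u·v + 2·u - 1, -2·u^2], [-2, 6·v]].
At the point, J = [[-13.0000, -18.0000], [-2.0000, 9.0000]] (det J = -153.0000).
Solving J·Δ = −F gives Δ = (-1.0294, -0.6454).

(-1.0294, -0.6454)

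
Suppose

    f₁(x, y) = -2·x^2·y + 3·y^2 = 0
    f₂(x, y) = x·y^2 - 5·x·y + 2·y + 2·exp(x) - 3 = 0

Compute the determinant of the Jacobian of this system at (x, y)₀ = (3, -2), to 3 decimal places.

1025.132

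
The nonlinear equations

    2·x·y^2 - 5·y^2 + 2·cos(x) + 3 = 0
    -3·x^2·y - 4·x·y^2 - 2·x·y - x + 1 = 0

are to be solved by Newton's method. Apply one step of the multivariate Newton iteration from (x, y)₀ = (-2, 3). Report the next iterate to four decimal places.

At (-2, 3): F = (-78.832294, 51.0000).
Jacobian J = [[2·y^2 - 2·sin(x), 4·x·y - 10·y], [-6·x·y - 4·y^2 - 2·y - 1, -3·x^2 - 8·x·y - 2·x]].
At the point, J = [[19.818595, -54.0000], [-7.0000, 40.0000]] (det J = 414.743794).
Solving J·Δ = −F gives Δ = (0.9627, -1.1065).
Then the next iterate is (x, y)₁ = (-1.0373, 1.8935).

(-1.0373, 1.8935)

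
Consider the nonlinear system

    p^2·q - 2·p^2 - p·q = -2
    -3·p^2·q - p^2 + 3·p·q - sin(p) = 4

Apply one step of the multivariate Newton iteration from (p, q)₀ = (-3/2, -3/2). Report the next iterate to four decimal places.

At (-3/2, -3/2): F = (-8.1250, 11.622495).
Jacobian J = [[2·p·q - 4·p - q, p^2 - p], [-6·p·q - 2·p + 3·q - cos(p), -3·p^2 + 3·p]].
At the point, J = [[12.0000, 3.7500], [-15.070737, -11.2500]] (det J = -78.484735).
Solving J·Δ = −F gives Δ = (0.6093, 0.2169).
Then the next iterate is (p, q)₁ = (-0.8907, -1.2831).

(-0.8907, -1.2831)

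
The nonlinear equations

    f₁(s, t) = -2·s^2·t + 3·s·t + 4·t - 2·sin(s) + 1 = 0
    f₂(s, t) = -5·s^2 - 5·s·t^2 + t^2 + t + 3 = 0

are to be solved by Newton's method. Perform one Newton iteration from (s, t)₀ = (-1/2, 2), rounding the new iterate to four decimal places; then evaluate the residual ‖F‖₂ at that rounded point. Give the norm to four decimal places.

At (-1/2, 2): F = (5.958851, 17.7500).
Jacobian J = [[-4·s·t + 3·t - 2·cos(s), -2·s^2 + 3·s + 4], [-10·s - 5·t^2, -10·s·t + 2·t + 1]].
At the point, J = [[8.244835, 2.0000], [-15.0000, 15.0000]] (det J = 153.672523).
Solving J·Δ = −F gives Δ = (-0.3506, -1.5340).
Then the next iterate is (s, t)₁ = (-0.8506, 0.4660).
Re-evaluating at (-0.8506, 0.4660): F = (2.503893, 0.989119), so ‖F‖₂ = 2.6922.

2.6922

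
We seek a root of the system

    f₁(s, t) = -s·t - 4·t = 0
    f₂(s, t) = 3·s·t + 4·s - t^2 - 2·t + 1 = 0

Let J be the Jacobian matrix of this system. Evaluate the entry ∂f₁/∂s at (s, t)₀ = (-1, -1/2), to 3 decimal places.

∂f₁/∂s = -t.
At (-1, -1/2) this is 0.500.

0.500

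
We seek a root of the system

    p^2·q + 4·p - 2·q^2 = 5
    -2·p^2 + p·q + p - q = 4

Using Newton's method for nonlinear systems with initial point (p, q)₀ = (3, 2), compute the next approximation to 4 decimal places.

At (3, 2): F = (17.0000, -15.0000).
Jacobian J = [[2·p·q + 4, p^2 - 4·q], [-4·p + q + 1, p - 1]].
At the point, J = [[16.0000, 1.0000], [-9.0000, 2.0000]] (det J = 41.0000).
Solving J·Δ = −F gives Δ = (-1.1951, 2.1220).
Then the next iterate is (p, q)₁ = (1.8049, 4.1220).

(1.8049, 4.1220)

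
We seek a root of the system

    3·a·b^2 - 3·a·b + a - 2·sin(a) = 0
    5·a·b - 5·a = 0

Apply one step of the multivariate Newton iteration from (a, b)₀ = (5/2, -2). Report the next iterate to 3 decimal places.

(-0.213, -2.256)

At (5/2, -2): F = (46.30306, -37.500).
Jacobian J = [[3·b^2 - 3·b - 2·cos(a) + 1, 6·a·b - 3·a], [5·b - 5, 5·a]].
At the point, J = [[20.60229, -37.500], [-15.000, 12.500]] (det J = -304.97141).
Solving J·Δ = −F gives Δ = (-2.713, -0.256).
Then the next iterate is (a, b)₁ = (-0.213, -2.256).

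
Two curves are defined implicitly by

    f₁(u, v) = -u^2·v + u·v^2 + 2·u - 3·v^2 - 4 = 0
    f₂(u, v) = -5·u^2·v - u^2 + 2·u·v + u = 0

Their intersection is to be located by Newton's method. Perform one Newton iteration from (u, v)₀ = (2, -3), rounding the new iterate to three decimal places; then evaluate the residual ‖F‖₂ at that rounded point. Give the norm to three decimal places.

10.753

At (2, -3): F = (3.000, 46.000).
Jacobian J = [[-2·u·v + v^2 + 2, -u^2 + 2·u·v - 6·v], [-10·u·v - 2·u + 2·v + 1, -5·u^2 + 2·u]].
At the point, J = [[23.000, 2.000], [51.000, -16.000]] (det J = -470.000).
Solving J·Δ = −F gives Δ = (-0.298, 1.926).
Then the next iterate is (u, v)₁ = (1.702, -1.074).
Re-evaluating at (1.702, -1.074): F = (1.01796, 10.70514), so ‖F‖₂ = 10.753.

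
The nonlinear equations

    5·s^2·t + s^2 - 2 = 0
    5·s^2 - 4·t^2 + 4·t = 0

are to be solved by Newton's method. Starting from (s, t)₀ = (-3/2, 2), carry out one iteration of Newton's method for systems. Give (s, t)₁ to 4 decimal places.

(-0.9519, 1.5857)

At (-3/2, 2): F = (22.7500, 3.2500).
Jacobian J = [[10·s·t + 2·s, 5·s^2], [10·s, -8·t + 4]].
At the point, J = [[-33.0000, 11.2500], [-15.0000, -12.0000]] (det J = 564.7500).
Solving J·Δ = −F gives Δ = (0.5481, -0.4143).
Then the next iterate is (s, t)₁ = (-0.9519, 1.5857).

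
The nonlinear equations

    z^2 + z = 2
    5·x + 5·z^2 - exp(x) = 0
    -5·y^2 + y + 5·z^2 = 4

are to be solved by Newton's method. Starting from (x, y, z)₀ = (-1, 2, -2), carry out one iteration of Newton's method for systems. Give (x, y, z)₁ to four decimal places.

(-4.1588, 1.8947, -2.0000)

At (-1, 2, -2): F = (0.0000, 14.632121, -2.0000).
Jacobian J = [[0, 0, 2·z + 1], [-exp(x) + 5, 0, 10·z], [0, -10·y + 1, 10·z]].
At the point, J = [[0.0000, 0.0000, -3.0000], [4.632121, 0.0000, -20.0000], [0.0000, -19.0000, -20.0000]] (det J = 264.030872).
Solving J·Δ = −F gives Δ = (-3.1588, -0.1053, 0.0000).
Then the next iterate is (x, y, z)₁ = (-4.1588, 1.8947, -2.0000).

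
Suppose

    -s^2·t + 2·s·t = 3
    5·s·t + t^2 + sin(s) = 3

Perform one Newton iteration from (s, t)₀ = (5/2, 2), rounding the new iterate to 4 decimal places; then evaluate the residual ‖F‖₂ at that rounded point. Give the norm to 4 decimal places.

At (5/2, 2): F = (-5.5000, 26.598472).
Jacobian J = [[-2·s·t + 2·t, -s^2 + 2·s], [5·t + cos(s), 5·s + 2·t]].
At the point, J = [[-6.0000, -1.2500], [9.198856, 16.5000]] (det J = -87.501430).
Solving J·Δ = −F gives Δ = (-0.6572, -1.2457).
Then the next iterate is (s, t)₁ = (1.8428, 0.7543).
Re-evaluating at (1.8428, 0.7543): F = (-2.781488, 5.482323), so ‖F‖₂ = 6.1476.

6.1476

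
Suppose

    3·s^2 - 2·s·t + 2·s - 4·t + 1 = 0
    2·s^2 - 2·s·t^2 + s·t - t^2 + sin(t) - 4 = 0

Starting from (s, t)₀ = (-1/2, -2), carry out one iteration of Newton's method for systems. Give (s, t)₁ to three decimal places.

At (-1/2, -2): F = (6.750, -3.40930).
Jacobian J = [[6·s - 2·t + 2, -2·s - 4], [4·s - 2·t^2 + t, -4·s·t + s - 2·t + cos(t)]].
At the point, J = [[3.000, -3.000], [-12.000, -0.91615]] (det J = -38.74844).
Solving J·Δ = −F gives Δ = (-0.424, 1.826).
Then the next iterate is (s, t)₁ = (-0.924, -0.174).

(-0.924, -0.174)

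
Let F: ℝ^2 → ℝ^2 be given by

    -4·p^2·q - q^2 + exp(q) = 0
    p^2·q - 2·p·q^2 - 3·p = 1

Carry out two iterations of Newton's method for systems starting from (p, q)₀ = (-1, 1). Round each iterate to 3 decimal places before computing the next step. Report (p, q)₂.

(-0.061, -0.795)

At (-1, 1): F = (-2.28172, 5.000).
Jacobian J = [[-8·p·q, -4·p^2 - 2·q + exp(q)], [2·p·q - 2·q^2 - 3, p^2 - 4·p·q]].
At the point, J = [[8.000, -3.28172], [-7.000, 5.000]] (det J = 17.02797).
Solving J·Δ = −F gives Δ = (-0.294, -1.411).
Then the next iterate is (p, q)₁ = (-1.294, -0.411).
Round to (-1.294, -0.411) and repeat: F = (3.24684, 2.63097), J = [[-4.25467, -5.21276], [-2.27417, -0.45290]].
Δ = (1.233, -0.384), so (p, q)₂ = (-0.061, -0.795).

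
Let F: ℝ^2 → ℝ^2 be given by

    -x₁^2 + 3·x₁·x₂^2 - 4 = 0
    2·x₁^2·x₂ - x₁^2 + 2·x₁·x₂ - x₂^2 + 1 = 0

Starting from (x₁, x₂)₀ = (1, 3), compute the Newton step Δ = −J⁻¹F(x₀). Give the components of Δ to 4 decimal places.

At (1, 3): F = (22.0000, 3.0000).
Jacobian J = [[-2·x₁ + 3·x₂^2, 6·x₁·x₂], [4·x₁·x₂ - 2·x₁ + 2·x₂, 2·x₁^2 + 2·x₁ - 2·x₂]].
At the point, J = [[25.0000, 18.0000], [16.0000, -2.0000]] (det J = -338.0000).
Solving J·Δ = −F gives Δ = (-0.2899, -0.8195).

(-0.2899, -0.8195)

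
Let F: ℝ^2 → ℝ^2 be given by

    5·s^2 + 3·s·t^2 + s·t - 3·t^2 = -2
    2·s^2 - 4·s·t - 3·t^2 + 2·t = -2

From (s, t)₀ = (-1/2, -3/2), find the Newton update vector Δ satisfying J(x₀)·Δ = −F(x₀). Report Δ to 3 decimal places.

(1.100, 0.450)

At (-1/2, -3/2): F = (-6.125, -10.250).
Jacobian J = [[10·s + 3·t^2 + t, 6·s·t + s - 6·t], [4·s - 4·t, -4·s - 6·t + 2]].
At the point, J = [[0.250, 13.000], [4.000, 13.000]] (det J = -48.750).
Solving J·Δ = −F gives Δ = (1.100, 0.450).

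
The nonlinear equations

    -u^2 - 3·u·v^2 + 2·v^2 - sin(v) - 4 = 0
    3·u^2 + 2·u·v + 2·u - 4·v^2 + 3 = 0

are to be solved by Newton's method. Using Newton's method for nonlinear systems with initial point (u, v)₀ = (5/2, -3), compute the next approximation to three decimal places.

(1.805, -1.900)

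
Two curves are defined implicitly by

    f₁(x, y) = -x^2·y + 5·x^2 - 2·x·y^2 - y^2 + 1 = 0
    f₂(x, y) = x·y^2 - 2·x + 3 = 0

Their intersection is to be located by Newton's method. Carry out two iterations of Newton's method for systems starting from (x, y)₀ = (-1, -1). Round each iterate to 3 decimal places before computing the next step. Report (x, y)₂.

(-0.589, -3.266)

At (-1, -1): F = (8.000, 4.000).
Jacobian J = [[-2·x·y + 10·x - 2·y^2, -x^2 - 4·x·y - 2·y], [y^2 - 2, 2·x·y]].
At the point, J = [[-14.000, -3.000], [-1.000, 2.000]] (det J = -31.000).
Solving J·Δ = −F gives Δ = (0.903, -1.548).
Then the next iterate is (x, y)₁ = (-0.097, -2.548).
Round to (-0.097, -2.548) and repeat: F = (-4.16178, 2.56425), J = [[-14.44892, 4.09797], [4.49230, 0.49431]].
Δ = (-0.492, -0.718), so (x, y)₂ = (-0.589, -3.266).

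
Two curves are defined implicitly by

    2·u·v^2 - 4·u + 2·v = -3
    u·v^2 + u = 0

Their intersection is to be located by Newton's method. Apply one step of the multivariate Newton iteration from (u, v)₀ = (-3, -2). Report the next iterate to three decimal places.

(-0.146, -1.939)

At (-3, -2): F = (-13.000, -15.000).
Jacobian J = [[2·v^2 - 4, 4·u·v + 2], [v^2 + 1, 2·u·v]].
At the point, J = [[4.000, 26.000], [5.000, 12.000]] (det J = -82.000).
Solving J·Δ = −F gives Δ = (2.854, 0.061).
Then the next iterate is (u, v)₁ = (-0.146, -1.939).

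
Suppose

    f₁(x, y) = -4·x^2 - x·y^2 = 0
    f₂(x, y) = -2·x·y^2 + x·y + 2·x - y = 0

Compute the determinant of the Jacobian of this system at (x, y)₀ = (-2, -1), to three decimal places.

J = [[-8·x - y^2, -2·x·y], [-2·y^2 + y + 2, -4·x·y + x - 1]].
At the point, J = [[15.000, -4.000], [-1.000, -11.000]].
det J = -169.000.

-169.000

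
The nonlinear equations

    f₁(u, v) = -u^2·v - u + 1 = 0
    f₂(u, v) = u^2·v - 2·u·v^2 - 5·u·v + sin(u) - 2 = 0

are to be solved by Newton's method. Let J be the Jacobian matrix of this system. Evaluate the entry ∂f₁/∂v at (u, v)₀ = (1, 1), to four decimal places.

-1.0000

∂f₁/∂v = -u^2.
At (1, 1) this is -1.0000.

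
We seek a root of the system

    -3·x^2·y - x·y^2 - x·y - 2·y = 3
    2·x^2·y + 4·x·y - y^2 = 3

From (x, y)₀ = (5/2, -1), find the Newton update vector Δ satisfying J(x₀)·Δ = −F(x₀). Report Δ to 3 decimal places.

At (5/2, -1): F = (17.750, -26.500).
Jacobian J = [[-6·x·y - y^2 - y, -3·x^2 - 2·x·y - x - 2], [4·x·y + 4·y, 2·x^2 + 4·x - 2·y]].
At the point, J = [[15.000, -18.250], [-14.000, 24.500]] (det J = 112.000).
Solving J·Δ = −F gives Δ = (0.435, 1.330).

(0.435, 1.330)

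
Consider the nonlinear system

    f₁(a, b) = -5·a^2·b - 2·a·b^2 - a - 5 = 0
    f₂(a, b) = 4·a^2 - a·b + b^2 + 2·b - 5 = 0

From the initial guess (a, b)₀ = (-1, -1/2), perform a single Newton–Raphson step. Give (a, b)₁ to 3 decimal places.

At (-1, -1/2): F = (-1.000, -2.250).
Jacobian J = [[-10·a·b - 2·b^2 - 1, -5·a^2 - 4·a·b], [8·a - b, -a + 2·b + 2]].
At the point, J = [[-6.500, -7.000], [-7.500, 2.000]] (det J = -65.500).
Solving J·Δ = −F gives Δ = (-0.271, 0.109).
Then the next iterate is (a, b)₁ = (-1.271, -0.391).

(-1.271, -0.391)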